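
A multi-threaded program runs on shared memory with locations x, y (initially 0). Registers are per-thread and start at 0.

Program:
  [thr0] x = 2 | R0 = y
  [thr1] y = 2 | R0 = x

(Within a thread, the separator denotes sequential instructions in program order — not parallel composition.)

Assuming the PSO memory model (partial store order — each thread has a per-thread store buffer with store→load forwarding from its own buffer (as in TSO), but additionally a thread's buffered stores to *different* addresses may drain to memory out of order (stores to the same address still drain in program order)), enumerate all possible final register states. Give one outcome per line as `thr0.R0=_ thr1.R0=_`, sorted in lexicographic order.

outcome vector order: (thr0.R0,thr1.R0)
|PSO outcomes| = 4

thr0.R0=0 thr1.R0=0
thr0.R0=0 thr1.R0=2
thr0.R0=2 thr1.R0=0
thr0.R0=2 thr1.R0=2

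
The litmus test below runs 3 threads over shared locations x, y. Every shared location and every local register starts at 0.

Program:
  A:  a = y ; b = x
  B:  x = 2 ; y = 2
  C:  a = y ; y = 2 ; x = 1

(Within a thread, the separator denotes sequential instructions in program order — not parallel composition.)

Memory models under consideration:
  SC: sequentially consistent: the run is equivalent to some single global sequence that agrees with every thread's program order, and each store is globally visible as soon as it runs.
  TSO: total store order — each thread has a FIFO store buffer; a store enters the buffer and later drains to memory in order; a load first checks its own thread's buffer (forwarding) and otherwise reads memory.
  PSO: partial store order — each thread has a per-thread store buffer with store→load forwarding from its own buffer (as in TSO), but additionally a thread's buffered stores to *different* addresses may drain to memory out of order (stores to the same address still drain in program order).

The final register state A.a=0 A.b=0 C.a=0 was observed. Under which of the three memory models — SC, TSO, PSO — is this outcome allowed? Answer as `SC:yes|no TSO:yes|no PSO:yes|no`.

outcome vector order: (A.a,A.b,C.a)
SC: 11 outcomes — {<0 0 0>, <0 0 2>, <0 1 0>, <0 1 2>, <0 2 0>, <0 2 2>, <2 0 0>, <2 1 0>, <2 1 2>, <2 2 0>, <2 2 2>}
TSO: 11 outcomes — {<0 0 0>, <0 0 2>, <0 1 0>, <0 1 2>, <0 2 0>, <0 2 2>, <2 0 0>, <2 1 0>, <2 1 2>, <2 2 0>, <2 2 2>}
PSO: 12 outcomes — {<0 0 0>, <0 0 2>, <0 1 0>, <0 1 2>, <0 2 0>, <0 2 2>, <2 0 0>, <2 0 2>, <2 1 0>, <2 1 2>, <2 2 0>, <2 2 2>}
target <0 0 0> ∈ {SC,TSO,PSO}

SC:yes TSO:yes PSO:yes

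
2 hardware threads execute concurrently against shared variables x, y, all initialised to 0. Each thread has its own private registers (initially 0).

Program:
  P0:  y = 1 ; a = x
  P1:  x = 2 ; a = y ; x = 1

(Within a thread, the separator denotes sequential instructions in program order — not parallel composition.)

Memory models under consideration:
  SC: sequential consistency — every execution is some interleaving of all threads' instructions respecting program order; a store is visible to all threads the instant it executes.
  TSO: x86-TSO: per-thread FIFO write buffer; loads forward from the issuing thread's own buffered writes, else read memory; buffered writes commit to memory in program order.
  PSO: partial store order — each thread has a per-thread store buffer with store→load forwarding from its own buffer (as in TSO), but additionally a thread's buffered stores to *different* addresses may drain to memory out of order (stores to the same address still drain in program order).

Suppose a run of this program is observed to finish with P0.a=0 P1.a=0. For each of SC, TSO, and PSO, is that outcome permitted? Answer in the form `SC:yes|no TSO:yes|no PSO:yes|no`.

SC:no TSO:yes PSO:yes

outcome vector order: (P0.a,P1.a)
[SC] allowed = {<0 1>, <1 0>, <1 1>, <2 0>, <2 1>}
[TSO] allowed = {<0 0>, <0 1>, <1 0>, <1 1>, <2 0>, <2 1>}
[PSO] allowed = {<0 0>, <0 1>, <1 0>, <1 1>, <2 0>, <2 1>}
target <0 0> ∈ {TSO,PSO}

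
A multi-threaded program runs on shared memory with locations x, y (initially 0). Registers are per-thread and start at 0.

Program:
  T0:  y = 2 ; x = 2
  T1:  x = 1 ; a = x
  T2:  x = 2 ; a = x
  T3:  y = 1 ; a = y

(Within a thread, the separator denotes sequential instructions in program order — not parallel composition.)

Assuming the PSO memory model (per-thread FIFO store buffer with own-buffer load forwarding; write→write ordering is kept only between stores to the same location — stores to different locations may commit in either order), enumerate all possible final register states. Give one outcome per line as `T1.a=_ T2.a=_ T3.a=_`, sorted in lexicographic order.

T1.a=1 T2.a=1 T3.a=1
T1.a=1 T2.a=1 T3.a=2
T1.a=1 T2.a=2 T3.a=1
T1.a=1 T2.a=2 T3.a=2
T1.a=2 T2.a=1 T3.a=1
T1.a=2 T2.a=1 T3.a=2
T1.a=2 T2.a=2 T3.a=1
T1.a=2 T2.a=2 T3.a=2

outcome vector order: (T1.a,T2.a,T3.a)
|PSO outcomes| = 8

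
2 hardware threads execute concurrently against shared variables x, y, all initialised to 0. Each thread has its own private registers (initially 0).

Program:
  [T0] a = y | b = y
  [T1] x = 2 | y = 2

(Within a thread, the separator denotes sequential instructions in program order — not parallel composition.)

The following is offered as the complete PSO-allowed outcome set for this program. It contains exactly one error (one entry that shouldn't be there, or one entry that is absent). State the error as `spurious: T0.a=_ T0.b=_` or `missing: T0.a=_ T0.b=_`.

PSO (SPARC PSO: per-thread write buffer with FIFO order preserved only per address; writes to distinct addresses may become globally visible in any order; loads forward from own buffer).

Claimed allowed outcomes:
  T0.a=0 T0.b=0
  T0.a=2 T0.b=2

outcome vector order: (T0.a,T0.b)
under PSO → 0/0, 0/2, 2/2
PSO∖claimed = {0/2}

missing: T0.a=0 T0.b=2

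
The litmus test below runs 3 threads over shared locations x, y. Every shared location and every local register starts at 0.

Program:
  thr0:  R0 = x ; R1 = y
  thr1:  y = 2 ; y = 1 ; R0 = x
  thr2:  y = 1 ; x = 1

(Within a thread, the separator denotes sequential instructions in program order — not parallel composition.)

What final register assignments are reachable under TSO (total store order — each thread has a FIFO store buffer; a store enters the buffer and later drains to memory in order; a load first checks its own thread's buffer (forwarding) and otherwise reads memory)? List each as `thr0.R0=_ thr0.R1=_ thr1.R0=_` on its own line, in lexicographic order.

outcome vector order: (thr0.R0,thr0.R1,thr1.R0)
|TSO outcomes| = 10

thr0.R0=0 thr0.R1=0 thr1.R0=0
thr0.R0=0 thr0.R1=0 thr1.R0=1
thr0.R0=0 thr0.R1=1 thr1.R0=0
thr0.R0=0 thr0.R1=1 thr1.R0=1
thr0.R0=0 thr0.R1=2 thr1.R0=0
thr0.R0=0 thr0.R1=2 thr1.R0=1
thr0.R0=1 thr0.R1=1 thr1.R0=0
thr0.R0=1 thr0.R1=1 thr1.R0=1
thr0.R0=1 thr0.R1=2 thr1.R0=0
thr0.R0=1 thr0.R1=2 thr1.R0=1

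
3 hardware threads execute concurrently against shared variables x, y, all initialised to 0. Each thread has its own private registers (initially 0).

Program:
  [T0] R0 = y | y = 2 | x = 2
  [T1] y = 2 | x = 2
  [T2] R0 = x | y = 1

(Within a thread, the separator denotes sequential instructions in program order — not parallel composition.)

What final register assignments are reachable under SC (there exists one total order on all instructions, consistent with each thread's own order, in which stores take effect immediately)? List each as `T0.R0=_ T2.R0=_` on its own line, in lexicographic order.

outcome vector order: (T0.R0,T2.R0)
|SC outcomes| = 6

T0.R0=0 T2.R0=0
T0.R0=0 T2.R0=2
T0.R0=1 T2.R0=0
T0.R0=1 T2.R0=2
T0.R0=2 T2.R0=0
T0.R0=2 T2.R0=2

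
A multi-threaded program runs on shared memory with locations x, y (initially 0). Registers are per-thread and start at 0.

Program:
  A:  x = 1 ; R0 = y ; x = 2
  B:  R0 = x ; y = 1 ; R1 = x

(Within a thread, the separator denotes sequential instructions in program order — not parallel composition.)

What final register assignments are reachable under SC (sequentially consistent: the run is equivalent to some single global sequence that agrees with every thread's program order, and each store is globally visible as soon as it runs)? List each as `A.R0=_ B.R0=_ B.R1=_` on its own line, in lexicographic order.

outcome vector order: (A.R0,B.R0,B.R1)
|SC outcomes| = 10

A.R0=0 B.R0=0 B.R1=1
A.R0=0 B.R0=0 B.R1=2
A.R0=0 B.R0=1 B.R1=1
A.R0=0 B.R0=1 B.R1=2
A.R0=0 B.R0=2 B.R1=2
A.R0=1 B.R0=0 B.R1=0
A.R0=1 B.R0=0 B.R1=1
A.R0=1 B.R0=0 B.R1=2
A.R0=1 B.R0=1 B.R1=1
A.R0=1 B.R0=1 B.R1=2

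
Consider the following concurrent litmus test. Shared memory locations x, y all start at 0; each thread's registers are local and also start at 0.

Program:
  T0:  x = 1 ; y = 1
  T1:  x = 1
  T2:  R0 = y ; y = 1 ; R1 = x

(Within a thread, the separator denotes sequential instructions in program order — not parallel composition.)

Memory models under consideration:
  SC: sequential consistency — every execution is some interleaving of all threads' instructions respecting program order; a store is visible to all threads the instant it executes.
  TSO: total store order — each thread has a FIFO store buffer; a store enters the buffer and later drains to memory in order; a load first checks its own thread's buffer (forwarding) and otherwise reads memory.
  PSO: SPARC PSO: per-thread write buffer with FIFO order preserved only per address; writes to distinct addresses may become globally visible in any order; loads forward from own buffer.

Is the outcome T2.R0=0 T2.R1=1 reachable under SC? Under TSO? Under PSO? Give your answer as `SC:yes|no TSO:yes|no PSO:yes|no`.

outcome vector order: (T2.R0,T2.R1)
SC: 3 outcomes — {<0 0> <0 1> <1 1>}
TSO: 3 outcomes — {<0 0> <0 1> <1 1>}
PSO: 4 outcomes — {<0 0> <0 1> <1 0> <1 1>}
target <0 1> ∈ {SC,TSO,PSO}

SC:yes TSO:yes PSO:yes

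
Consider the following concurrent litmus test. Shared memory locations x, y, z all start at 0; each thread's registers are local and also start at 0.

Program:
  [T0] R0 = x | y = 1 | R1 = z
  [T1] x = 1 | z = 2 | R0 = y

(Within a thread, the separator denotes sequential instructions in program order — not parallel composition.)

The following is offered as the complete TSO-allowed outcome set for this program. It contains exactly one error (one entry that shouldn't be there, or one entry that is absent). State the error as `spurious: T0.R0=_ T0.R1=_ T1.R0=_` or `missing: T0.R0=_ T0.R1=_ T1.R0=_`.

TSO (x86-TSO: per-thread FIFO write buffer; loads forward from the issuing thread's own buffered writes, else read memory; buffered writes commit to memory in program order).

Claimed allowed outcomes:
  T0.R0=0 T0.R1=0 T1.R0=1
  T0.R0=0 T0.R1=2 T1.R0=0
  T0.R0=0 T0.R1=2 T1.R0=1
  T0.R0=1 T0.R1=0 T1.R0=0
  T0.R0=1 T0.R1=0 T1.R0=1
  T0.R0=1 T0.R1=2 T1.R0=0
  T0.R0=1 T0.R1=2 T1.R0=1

missing: T0.R0=0 T0.R1=0 T1.R0=0

outcome vector order: (T0.R0,T0.R1,T1.R0)
under TSO → 0/0/0, 0/0/1, 0/2/0, 0/2/1, 1/0/0, 1/0/1, 1/2/0, 1/2/1
TSO∖claimed = {0/0/0}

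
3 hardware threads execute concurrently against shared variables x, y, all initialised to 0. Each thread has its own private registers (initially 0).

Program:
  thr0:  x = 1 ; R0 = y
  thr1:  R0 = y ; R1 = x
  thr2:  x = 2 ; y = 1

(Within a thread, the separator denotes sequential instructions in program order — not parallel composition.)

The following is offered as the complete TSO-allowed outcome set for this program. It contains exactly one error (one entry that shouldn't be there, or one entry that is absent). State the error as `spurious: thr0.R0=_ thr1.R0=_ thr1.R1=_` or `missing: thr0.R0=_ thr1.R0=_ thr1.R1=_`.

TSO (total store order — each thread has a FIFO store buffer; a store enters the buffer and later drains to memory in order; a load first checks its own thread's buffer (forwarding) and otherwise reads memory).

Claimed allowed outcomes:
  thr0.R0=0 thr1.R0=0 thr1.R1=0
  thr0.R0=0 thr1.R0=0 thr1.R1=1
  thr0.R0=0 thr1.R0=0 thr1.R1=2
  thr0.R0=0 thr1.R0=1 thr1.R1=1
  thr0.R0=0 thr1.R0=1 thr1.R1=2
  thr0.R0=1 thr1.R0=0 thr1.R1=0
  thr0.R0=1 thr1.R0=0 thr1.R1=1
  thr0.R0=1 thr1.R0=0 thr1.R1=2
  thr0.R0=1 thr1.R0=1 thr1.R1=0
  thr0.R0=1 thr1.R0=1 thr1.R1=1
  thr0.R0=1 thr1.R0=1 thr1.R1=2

outcome vector order: (thr0.R0,thr1.R0,thr1.R1)
under TSO → <0 0 0>; <0 0 1>; <0 0 2>; <0 1 1>; <0 1 2>; <1 0 0>; <1 0 1>; <1 0 2>; <1 1 1>; <1 1 2>
claimed∖TSO = {<1 1 0>}

spurious: thr0.R0=1 thr1.R0=1 thr1.R1=0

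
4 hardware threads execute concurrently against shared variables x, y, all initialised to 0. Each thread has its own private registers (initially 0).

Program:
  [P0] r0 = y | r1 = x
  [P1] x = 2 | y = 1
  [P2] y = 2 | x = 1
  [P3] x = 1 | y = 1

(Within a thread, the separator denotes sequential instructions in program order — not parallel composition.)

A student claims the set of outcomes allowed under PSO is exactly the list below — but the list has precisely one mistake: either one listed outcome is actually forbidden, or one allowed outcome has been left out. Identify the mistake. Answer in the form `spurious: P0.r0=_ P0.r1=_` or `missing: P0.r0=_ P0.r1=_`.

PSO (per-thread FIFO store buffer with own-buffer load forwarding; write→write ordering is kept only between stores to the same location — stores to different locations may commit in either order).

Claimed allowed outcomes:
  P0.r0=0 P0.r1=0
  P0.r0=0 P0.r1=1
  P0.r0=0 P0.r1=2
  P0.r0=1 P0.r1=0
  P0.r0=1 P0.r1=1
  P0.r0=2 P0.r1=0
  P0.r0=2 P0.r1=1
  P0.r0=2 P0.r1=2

missing: P0.r0=1 P0.r1=2

outcome vector order: (P0.r0,P0.r1)
PSO: 9 outcomes — {<0 0>, <0 1>, <0 2>, <1 0>, <1 1>, <1 2>, <2 0>, <2 1>, <2 2>}
PSO∖claimed = {<1 2>}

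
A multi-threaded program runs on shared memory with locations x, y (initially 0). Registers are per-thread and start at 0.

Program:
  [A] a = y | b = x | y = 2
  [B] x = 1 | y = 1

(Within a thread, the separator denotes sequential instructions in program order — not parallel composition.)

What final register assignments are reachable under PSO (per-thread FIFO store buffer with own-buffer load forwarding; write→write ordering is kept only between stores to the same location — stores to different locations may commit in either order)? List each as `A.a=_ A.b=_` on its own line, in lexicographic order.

outcome vector order: (A.a,A.b)
|PSO outcomes| = 4

A.a=0 A.b=0
A.a=0 A.b=1
A.a=1 A.b=0
A.a=1 A.b=1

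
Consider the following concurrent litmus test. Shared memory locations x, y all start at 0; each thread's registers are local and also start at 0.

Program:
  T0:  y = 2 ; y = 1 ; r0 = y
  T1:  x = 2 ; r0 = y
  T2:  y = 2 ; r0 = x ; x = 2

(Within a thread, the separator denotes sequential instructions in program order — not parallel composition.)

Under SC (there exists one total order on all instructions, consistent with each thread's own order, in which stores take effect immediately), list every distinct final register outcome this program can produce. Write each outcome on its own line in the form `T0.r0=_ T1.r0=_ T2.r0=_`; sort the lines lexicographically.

outcome vector order: (T0.r0,T1.r0,T2.r0)
|SC outcomes| = 9

T0.r0=1 T1.r0=0 T2.r0=2
T0.r0=1 T1.r0=1 T2.r0=0
T0.r0=1 T1.r0=1 T2.r0=2
T0.r0=1 T1.r0=2 T2.r0=0
T0.r0=1 T1.r0=2 T2.r0=2
T0.r0=2 T1.r0=0 T2.r0=2
T0.r0=2 T1.r0=1 T2.r0=2
T0.r0=2 T1.r0=2 T2.r0=0
T0.r0=2 T1.r0=2 T2.r0=2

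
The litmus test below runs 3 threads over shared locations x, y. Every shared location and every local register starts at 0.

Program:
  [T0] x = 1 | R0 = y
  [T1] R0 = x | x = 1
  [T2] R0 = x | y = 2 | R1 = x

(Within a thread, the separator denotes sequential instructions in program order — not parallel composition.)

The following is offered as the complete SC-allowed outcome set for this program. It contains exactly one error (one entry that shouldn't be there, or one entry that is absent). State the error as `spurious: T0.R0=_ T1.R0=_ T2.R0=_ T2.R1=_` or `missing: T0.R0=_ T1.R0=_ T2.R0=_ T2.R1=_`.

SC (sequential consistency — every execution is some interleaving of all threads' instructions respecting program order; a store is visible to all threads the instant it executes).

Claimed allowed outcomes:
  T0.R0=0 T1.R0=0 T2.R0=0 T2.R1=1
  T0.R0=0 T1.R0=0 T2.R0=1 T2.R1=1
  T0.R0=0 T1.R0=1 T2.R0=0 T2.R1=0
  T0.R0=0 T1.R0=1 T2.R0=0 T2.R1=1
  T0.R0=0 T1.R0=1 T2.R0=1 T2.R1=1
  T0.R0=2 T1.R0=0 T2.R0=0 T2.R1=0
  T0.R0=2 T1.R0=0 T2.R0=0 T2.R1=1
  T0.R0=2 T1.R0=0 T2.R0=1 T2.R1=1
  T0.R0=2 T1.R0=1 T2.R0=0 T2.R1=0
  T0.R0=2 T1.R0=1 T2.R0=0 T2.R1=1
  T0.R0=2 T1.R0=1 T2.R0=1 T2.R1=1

outcome vector order: (T0.R0,T1.R0,T2.R0,T2.R1)
under SC → <0 0 0 1>; <0 0 1 1>; <0 1 0 1>; <0 1 1 1>; <2 0 0 0>; <2 0 0 1>; <2 0 1 1>; <2 1 0 0>; <2 1 0 1>; <2 1 1 1>
claimed∖SC = {<0 1 0 0>}

spurious: T0.R0=0 T1.R0=1 T2.R0=0 T2.R1=0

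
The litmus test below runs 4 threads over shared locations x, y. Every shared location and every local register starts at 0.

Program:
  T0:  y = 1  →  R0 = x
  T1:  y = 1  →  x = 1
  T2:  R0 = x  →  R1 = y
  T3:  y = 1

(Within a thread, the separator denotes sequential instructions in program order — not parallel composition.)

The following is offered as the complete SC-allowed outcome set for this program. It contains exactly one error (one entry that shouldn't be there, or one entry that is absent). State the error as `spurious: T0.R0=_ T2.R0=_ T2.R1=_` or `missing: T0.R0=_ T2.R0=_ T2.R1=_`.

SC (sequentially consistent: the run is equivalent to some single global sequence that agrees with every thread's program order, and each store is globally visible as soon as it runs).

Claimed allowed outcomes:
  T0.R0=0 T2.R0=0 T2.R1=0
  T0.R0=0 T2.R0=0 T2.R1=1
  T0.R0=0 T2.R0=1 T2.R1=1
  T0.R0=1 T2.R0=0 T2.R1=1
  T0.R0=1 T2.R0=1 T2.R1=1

outcome vector order: (T0.R0,T2.R0,T2.R1)
SC (6): 000, 001, 011, 100, 101, 111
SC∖claimed = {100}

missing: T0.R0=1 T2.R0=0 T2.R1=0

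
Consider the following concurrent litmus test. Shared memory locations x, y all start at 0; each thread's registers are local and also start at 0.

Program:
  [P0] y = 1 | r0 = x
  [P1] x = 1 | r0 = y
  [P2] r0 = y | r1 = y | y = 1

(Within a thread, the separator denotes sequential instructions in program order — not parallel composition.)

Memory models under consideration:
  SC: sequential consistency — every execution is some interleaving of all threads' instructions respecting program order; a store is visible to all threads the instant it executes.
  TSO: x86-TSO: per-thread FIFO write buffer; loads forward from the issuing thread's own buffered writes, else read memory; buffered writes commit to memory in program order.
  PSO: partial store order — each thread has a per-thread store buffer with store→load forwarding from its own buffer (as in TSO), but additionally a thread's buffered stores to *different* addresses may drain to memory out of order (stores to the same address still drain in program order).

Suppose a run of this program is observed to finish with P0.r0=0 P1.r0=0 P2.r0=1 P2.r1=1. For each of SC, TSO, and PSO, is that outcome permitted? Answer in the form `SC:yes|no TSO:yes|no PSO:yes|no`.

SC:no TSO:yes PSO:yes

outcome vector order: (P0.r0,P1.r0,P2.r0,P2.r1)
[SC] allowed = {0100; 0101; 0111; 1000; 1001; 1011; 1100; 1101; 1111}
[TSO] allowed = {0000; 0001; 0011; 0100; 0101; 0111; 1000; 1001; 1011; 1100; 1101; 1111}
[PSO] allowed = {0000; 0001; 0011; 0100; 0101; 0111; 1000; 1001; 1011; 1100; 1101; 1111}
target 0011 ∈ {TSO,PSO}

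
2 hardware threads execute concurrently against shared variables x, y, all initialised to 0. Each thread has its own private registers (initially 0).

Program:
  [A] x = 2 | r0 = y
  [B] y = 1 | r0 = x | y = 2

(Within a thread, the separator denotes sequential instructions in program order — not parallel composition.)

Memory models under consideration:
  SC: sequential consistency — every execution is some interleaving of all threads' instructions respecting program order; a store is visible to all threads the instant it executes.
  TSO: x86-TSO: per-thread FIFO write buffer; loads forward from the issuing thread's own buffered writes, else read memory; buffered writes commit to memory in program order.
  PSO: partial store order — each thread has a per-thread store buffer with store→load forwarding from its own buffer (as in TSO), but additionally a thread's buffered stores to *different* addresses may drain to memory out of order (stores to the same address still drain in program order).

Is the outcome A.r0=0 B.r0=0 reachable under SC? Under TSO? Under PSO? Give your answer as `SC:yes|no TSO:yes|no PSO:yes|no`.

outcome vector order: (A.r0,B.r0)
SC: 5 outcomes — {02; 10; 12; 20; 22}
TSO: 6 outcomes — {00; 02; 10; 12; 20; 22}
PSO: 6 outcomes — {00; 02; 10; 12; 20; 22}
target 00 ∈ {TSO,PSO}

SC:no TSO:yes PSO:yes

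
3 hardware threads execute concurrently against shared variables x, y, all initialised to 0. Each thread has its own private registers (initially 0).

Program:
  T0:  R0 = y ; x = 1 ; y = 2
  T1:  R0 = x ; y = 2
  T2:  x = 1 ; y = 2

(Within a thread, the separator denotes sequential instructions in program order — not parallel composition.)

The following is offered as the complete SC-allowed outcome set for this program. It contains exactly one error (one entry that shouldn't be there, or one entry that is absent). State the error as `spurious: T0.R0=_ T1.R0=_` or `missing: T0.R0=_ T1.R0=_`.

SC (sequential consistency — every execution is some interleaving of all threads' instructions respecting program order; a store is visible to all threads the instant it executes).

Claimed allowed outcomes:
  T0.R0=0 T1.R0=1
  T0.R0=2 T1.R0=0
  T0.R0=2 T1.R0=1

missing: T0.R0=0 T1.R0=0

outcome vector order: (T0.R0,T1.R0)
[SC] allowed = {<0 0>; <0 1>; <2 0>; <2 1>}
SC∖claimed = {<0 0>}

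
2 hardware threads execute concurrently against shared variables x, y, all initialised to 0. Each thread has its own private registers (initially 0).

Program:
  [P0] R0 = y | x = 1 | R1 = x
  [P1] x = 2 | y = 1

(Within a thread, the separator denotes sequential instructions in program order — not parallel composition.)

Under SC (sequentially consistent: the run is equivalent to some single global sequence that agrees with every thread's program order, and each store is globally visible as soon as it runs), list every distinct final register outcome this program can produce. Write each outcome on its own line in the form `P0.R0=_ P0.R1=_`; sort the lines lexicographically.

P0.R0=0 P0.R1=1
P0.R0=0 P0.R1=2
P0.R0=1 P0.R1=1

outcome vector order: (P0.R0,P0.R1)
|SC outcomes| = 3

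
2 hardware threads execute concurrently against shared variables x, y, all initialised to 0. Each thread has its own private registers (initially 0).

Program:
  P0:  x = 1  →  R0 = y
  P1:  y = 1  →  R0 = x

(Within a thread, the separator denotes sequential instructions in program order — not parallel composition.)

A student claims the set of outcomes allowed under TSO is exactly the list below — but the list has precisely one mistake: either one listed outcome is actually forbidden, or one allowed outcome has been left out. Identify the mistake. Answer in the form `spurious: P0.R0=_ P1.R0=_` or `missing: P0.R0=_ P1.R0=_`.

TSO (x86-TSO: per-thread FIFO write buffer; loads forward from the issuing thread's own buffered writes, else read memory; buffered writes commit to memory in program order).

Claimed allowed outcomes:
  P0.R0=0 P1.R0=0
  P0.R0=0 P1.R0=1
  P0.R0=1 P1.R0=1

missing: P0.R0=1 P1.R0=0

outcome vector order: (P0.R0,P1.R0)
under TSO → (0,0); (0,1); (1,0); (1,1)
TSO∖claimed = {(1,0)}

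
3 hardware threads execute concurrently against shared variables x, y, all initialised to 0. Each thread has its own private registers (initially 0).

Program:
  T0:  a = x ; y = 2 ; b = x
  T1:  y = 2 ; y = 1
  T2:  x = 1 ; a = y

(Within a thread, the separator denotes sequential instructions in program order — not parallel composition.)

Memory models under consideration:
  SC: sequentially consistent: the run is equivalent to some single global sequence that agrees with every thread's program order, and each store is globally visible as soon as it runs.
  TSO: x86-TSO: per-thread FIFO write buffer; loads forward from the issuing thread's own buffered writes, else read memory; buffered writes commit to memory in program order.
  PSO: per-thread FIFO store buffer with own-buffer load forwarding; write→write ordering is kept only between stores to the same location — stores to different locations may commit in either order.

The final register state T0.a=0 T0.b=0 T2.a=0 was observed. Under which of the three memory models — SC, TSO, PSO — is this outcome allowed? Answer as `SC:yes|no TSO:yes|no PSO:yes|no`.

SC:no TSO:yes PSO:yes

outcome vector order: (T0.a,T0.b,T2.a)
[SC] allowed = {0/0/1, 0/0/2, 0/1/0, 0/1/1, 0/1/2, 1/1/0, 1/1/1, 1/1/2}
[TSO] allowed = {0/0/0, 0/0/1, 0/0/2, 0/1/0, 0/1/1, 0/1/2, 1/1/0, 1/1/1, 1/1/2}
[PSO] allowed = {0/0/0, 0/0/1, 0/0/2, 0/1/0, 0/1/1, 0/1/2, 1/1/0, 1/1/1, 1/1/2}
target 0/0/0 ∈ {TSO,PSO}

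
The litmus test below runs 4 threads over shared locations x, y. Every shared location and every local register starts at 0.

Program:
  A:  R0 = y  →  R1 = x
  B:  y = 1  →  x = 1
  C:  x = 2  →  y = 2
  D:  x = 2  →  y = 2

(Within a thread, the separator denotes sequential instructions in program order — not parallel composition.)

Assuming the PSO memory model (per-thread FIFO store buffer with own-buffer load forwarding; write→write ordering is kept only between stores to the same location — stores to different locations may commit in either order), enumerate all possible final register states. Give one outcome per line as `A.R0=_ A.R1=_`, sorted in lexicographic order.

A.R0=0 A.R1=0
A.R0=0 A.R1=1
A.R0=0 A.R1=2
A.R0=1 A.R1=0
A.R0=1 A.R1=1
A.R0=1 A.R1=2
A.R0=2 A.R1=0
A.R0=2 A.R1=1
A.R0=2 A.R1=2

outcome vector order: (A.R0,A.R1)
|PSO outcomes| = 9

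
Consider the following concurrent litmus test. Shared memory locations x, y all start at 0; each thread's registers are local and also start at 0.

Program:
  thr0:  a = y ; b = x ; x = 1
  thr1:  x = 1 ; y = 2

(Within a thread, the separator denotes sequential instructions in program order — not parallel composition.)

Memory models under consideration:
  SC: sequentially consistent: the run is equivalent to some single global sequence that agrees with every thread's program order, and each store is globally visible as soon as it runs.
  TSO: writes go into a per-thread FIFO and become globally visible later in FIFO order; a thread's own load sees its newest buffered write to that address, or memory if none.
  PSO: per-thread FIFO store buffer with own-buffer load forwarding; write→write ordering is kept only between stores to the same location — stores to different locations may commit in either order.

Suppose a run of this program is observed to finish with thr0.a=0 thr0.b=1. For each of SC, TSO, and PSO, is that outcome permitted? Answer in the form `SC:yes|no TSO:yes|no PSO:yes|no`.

SC:yes TSO:yes PSO:yes

outcome vector order: (thr0.a,thr0.b)
SC: 3 outcomes — {(0,0); (0,1); (2,1)}
TSO: 3 outcomes — {(0,0); (0,1); (2,1)}
PSO: 4 outcomes — {(0,0); (0,1); (2,0); (2,1)}
target (0,1) ∈ {SC,TSO,PSO}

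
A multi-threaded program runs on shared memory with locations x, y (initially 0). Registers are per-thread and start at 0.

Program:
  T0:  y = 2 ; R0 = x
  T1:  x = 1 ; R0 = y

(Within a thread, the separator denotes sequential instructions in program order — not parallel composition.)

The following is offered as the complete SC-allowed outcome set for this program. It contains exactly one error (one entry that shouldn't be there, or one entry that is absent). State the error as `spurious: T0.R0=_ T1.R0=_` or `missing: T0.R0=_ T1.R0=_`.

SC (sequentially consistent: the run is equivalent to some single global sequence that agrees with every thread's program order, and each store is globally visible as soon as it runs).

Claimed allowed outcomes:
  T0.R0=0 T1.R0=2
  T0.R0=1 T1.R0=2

missing: T0.R0=1 T1.R0=0

outcome vector order: (T0.R0,T1.R0)
under SC → (0,2) (1,0) (1,2)
SC∖claimed = {(1,0)}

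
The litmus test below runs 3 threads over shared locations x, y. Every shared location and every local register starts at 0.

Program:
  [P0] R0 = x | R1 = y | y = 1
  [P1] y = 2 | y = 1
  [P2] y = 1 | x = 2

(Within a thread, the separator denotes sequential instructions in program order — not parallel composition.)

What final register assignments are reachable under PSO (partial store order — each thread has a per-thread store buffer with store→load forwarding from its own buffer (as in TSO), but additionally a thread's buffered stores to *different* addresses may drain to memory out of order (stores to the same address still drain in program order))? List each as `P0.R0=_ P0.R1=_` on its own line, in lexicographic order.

outcome vector order: (P0.R0,P0.R1)
|PSO outcomes| = 6

P0.R0=0 P0.R1=0
P0.R0=0 P0.R1=1
P0.R0=0 P0.R1=2
P0.R0=2 P0.R1=0
P0.R0=2 P0.R1=1
P0.R0=2 P0.R1=2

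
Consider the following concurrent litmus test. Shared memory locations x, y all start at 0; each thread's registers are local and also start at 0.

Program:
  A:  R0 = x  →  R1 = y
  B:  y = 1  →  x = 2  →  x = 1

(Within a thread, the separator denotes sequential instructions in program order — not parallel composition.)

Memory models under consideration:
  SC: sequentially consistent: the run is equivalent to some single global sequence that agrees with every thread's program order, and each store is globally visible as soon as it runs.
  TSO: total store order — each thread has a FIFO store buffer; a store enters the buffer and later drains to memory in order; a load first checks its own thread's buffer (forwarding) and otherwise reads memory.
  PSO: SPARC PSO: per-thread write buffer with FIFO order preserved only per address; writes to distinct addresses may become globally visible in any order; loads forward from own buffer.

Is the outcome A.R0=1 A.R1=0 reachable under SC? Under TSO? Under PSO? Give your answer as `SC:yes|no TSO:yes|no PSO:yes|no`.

SC:no TSO:no PSO:yes

outcome vector order: (A.R0,A.R1)
SC (4): <0 0> <0 1> <1 1> <2 1>
TSO (4): <0 0> <0 1> <1 1> <2 1>
PSO (6): <0 0> <0 1> <1 0> <1 1> <2 0> <2 1>
target <1 0> ∈ {PSO}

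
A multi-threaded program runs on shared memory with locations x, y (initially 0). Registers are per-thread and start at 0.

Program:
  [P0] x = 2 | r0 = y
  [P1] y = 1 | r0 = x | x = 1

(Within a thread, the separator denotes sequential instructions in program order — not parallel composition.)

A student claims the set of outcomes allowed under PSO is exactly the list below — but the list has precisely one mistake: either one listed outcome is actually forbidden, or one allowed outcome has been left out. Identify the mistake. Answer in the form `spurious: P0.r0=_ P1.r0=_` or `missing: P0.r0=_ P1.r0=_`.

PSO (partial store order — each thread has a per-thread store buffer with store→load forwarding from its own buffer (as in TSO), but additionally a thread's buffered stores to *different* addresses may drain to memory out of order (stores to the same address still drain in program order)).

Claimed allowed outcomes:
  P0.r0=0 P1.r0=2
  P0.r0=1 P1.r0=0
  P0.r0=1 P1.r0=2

missing: P0.r0=0 P1.r0=0

outcome vector order: (P0.r0,P1.r0)
[PSO] allowed = {0/0 0/2 1/0 1/2}
PSO∖claimed = {0/0}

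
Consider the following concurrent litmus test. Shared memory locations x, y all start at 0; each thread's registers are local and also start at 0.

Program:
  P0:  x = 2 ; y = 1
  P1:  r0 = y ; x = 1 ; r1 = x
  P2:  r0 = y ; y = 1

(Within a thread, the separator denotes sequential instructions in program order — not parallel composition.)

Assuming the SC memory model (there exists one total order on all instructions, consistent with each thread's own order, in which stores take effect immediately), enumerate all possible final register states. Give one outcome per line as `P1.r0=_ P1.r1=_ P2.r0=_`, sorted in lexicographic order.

P1.r0=0 P1.r1=1 P2.r0=0
P1.r0=0 P1.r1=1 P2.r0=1
P1.r0=0 P1.r1=2 P2.r0=0
P1.r0=0 P1.r1=2 P2.r0=1
P1.r0=1 P1.r1=1 P2.r0=0
P1.r0=1 P1.r1=1 P2.r0=1
P1.r0=1 P1.r1=2 P2.r0=0

outcome vector order: (P1.r0,P1.r1,P2.r0)
|SC outcomes| = 7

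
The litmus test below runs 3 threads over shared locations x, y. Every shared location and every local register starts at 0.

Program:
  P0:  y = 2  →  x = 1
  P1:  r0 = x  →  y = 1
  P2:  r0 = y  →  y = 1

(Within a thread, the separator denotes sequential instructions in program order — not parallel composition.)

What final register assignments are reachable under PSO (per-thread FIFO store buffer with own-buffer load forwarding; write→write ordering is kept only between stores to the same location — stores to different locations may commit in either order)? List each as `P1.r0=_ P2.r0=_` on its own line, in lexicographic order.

P1.r0=0 P2.r0=0
P1.r0=0 P2.r0=1
P1.r0=0 P2.r0=2
P1.r0=1 P2.r0=0
P1.r0=1 P2.r0=1
P1.r0=1 P2.r0=2

outcome vector order: (P1.r0,P2.r0)
|PSO outcomes| = 6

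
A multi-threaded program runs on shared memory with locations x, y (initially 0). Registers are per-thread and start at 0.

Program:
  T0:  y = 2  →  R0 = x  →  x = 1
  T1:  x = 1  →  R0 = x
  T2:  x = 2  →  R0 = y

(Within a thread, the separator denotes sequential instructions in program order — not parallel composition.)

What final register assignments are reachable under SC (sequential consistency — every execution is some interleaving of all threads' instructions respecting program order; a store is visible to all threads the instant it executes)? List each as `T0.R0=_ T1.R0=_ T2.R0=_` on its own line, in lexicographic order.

T0.R0=0 T1.R0=1 T2.R0=2
T0.R0=0 T1.R0=2 T2.R0=2
T0.R0=1 T1.R0=1 T2.R0=0
T0.R0=1 T1.R0=1 T2.R0=2
T0.R0=1 T1.R0=2 T2.R0=2
T0.R0=2 T1.R0=1 T2.R0=0
T0.R0=2 T1.R0=1 T2.R0=2
T0.R0=2 T1.R0=2 T2.R0=0
T0.R0=2 T1.R0=2 T2.R0=2

outcome vector order: (T0.R0,T1.R0,T2.R0)
|SC outcomes| = 9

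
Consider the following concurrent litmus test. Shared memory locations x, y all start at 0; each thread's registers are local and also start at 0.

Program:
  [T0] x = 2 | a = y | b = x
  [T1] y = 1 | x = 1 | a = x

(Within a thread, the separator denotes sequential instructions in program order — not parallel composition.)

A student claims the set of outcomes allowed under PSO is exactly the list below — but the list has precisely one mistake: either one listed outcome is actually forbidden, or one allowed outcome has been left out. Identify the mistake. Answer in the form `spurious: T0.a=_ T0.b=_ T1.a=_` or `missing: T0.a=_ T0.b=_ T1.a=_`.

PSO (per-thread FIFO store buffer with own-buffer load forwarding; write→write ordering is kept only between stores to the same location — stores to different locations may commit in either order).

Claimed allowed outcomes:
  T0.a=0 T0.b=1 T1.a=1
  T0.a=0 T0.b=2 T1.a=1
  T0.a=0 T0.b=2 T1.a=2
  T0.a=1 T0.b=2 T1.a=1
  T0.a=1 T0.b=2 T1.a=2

outcome vector order: (T0.a,T0.b,T1.a)
PSO: 6 outcomes — {011 021 022 111 121 122}
PSO∖claimed = {111}

missing: T0.a=1 T0.b=1 T1.a=1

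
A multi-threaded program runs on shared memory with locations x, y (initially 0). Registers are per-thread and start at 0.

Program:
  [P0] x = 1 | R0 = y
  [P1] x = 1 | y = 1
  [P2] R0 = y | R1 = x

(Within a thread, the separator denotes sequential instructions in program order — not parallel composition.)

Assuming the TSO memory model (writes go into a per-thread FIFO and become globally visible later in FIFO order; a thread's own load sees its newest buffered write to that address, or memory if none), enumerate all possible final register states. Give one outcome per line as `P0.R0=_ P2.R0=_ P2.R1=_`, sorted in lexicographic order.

outcome vector order: (P0.R0,P2.R0,P2.R1)
|TSO outcomes| = 6

P0.R0=0 P2.R0=0 P2.R1=0
P0.R0=0 P2.R0=0 P2.R1=1
P0.R0=0 P2.R0=1 P2.R1=1
P0.R0=1 P2.R0=0 P2.R1=0
P0.R0=1 P2.R0=0 P2.R1=1
P0.R0=1 P2.R0=1 P2.R1=1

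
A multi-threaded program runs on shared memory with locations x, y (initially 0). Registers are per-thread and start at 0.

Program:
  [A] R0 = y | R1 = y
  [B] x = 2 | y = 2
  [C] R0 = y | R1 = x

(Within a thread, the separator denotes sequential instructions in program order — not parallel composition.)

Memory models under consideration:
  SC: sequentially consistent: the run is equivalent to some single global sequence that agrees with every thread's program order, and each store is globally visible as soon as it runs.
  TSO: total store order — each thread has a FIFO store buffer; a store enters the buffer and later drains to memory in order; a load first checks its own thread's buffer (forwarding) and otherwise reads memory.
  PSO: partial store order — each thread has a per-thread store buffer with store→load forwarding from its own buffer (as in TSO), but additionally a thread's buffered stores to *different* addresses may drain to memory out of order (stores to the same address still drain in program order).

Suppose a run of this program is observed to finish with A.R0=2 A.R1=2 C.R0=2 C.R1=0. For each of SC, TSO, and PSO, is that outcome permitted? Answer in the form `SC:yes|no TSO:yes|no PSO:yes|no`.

SC:no TSO:no PSO:yes

outcome vector order: (A.R0,A.R1,C.R0,C.R1)
SC (9): 0000; 0002; 0022; 0200; 0202; 0222; 2200; 2202; 2222
TSO (9): 0000; 0002; 0022; 0200; 0202; 0222; 2200; 2202; 2222
PSO (12): 0000; 0002; 0020; 0022; 0200; 0202; 0220; 0222; 2200; 2202; 2220; 2222
target 2220 ∈ {PSO}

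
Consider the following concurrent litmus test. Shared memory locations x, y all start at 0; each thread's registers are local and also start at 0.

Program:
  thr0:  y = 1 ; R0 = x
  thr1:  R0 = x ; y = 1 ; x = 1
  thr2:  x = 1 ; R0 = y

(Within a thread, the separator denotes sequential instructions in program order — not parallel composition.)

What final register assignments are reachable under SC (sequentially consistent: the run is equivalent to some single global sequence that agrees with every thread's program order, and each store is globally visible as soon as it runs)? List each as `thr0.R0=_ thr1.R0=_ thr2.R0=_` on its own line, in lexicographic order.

outcome vector order: (thr0.R0,thr1.R0,thr2.R0)
|SC outcomes| = 6

thr0.R0=0 thr1.R0=0 thr2.R0=1
thr0.R0=0 thr1.R0=1 thr2.R0=1
thr0.R0=1 thr1.R0=0 thr2.R0=0
thr0.R0=1 thr1.R0=0 thr2.R0=1
thr0.R0=1 thr1.R0=1 thr2.R0=0
thr0.R0=1 thr1.R0=1 thr2.R0=1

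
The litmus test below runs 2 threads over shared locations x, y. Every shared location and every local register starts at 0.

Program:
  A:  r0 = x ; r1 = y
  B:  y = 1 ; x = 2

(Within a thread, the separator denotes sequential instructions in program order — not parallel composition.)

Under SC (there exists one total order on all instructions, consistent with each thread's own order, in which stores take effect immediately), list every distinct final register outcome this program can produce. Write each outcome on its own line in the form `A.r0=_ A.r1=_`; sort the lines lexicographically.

A.r0=0 A.r1=0
A.r0=0 A.r1=1
A.r0=2 A.r1=1

outcome vector order: (A.r0,A.r1)
|SC outcomes| = 3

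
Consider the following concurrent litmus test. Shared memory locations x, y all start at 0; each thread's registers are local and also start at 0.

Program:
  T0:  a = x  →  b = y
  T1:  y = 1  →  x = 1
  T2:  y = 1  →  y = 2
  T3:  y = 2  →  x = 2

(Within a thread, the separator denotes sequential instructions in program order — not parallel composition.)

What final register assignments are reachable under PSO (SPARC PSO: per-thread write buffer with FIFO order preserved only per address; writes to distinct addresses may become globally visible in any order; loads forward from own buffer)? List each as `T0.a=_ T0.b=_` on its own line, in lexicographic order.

T0.a=0 T0.b=0
T0.a=0 T0.b=1
T0.a=0 T0.b=2
T0.a=1 T0.b=0
T0.a=1 T0.b=1
T0.a=1 T0.b=2
T0.a=2 T0.b=0
T0.a=2 T0.b=1
T0.a=2 T0.b=2

outcome vector order: (T0.a,T0.b)
|PSO outcomes| = 9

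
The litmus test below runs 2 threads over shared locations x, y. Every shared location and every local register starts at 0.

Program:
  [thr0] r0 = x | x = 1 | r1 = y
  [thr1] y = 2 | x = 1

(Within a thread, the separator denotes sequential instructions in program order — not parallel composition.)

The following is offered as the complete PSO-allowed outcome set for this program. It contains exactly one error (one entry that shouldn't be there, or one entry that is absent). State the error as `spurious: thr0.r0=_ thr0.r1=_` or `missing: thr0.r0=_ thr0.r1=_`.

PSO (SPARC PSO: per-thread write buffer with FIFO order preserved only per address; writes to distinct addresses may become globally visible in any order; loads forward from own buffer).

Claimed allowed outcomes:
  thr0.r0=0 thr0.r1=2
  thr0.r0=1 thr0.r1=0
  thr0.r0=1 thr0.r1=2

outcome vector order: (thr0.r0,thr0.r1)
PSO (4): 0/0 0/2 1/0 1/2
PSO∖claimed = {0/0}

missing: thr0.r0=0 thr0.r1=0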